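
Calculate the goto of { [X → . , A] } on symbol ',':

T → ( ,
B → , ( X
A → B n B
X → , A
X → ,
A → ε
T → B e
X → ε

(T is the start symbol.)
{ [A → . B n B], [A → .], [B → . , ( X], [X → , . A] }

GOTO(I, ',') = CLOSURE({ [A → αX.β] : [A → α.Xβ] ∈ I, X = ',' })

Items with dot before ',', with the dot advanced:
  [X → . , A] → [X → , . A]
Closure of the advanced items:
  [X → , . A] has the dot before A: add [A → . B n B], [A → .]
  [A → . B n B] has the dot before B: add [B → . , ( X]

GOTO = { [A → . B n B], [A → .], [B → . , ( X], [X → , . A] }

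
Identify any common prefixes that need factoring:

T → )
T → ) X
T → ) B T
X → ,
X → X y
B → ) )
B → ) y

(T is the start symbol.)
Left-factoring is needed when two productions for the same non-terminal
share a common prefix on the right-hand side.

Productions for T:
  T → )
  T → ) X
  T → ) B T
Productions for X:
  X → ,
  X → X y
Productions for B:
  B → ) )
  B → ) y

Found common prefix ')' in productions for T
Found common prefix ')' in productions for B

Answer: Yes, T has productions with common prefix ')'; B has productions with common prefix ')'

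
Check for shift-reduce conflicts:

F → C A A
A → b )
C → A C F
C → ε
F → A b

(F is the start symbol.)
A shift-reduce conflict occurs when an LR(0) state has both:
  - a complete (reduce) item [A → α .] (dot at the end), and
  - a shift item [B → β . c γ] (dot before a terminal).

Augment with F' → F and build the canonical LR(0) collection (I0 = CLOSURE({[F' → . F]}), then GOTO on every symbol after a dot until no new states appear). It has 12 states:
  I0: { [A → . b )], [C → . A C F], [C → .], [F → . A b], [F → . C A A], [F' → . F] }  — shift, reduce
  I1: { [A → . b )], [C → . A C F], [C → .], [C → A . C F], [F → A . b] }  — shift, reduce
  I2: { [A → . b )], [F → C . A A] }  — shift
  I3: { [F' → F .] }  — accept
  I4: { [A → b . )] }  — shift
  I5: { [A → b ) .] }  — reduce
  I6: { [A → . b )], [F → C A . A] }  — shift
  I7: { [F → C A A .] }  — reduce
  I8: { [A → . b )], [C → . A C F], [C → .], [C → A . C F] }  — shift, reduce
  I9: { [A → . b )], [C → . A C F], [C → .], [C → A C . F], [F → . A b], [F → . C A A] }  — shift, reduce
  I10: { [A → b . )], [F → A b .] }  — shift, reduce
  I11: { [C → A C F .] }  — reduce

I0 contains reduce item [C → .] and shift item [A → . b )] — shift-reduce conflict.
I1 contains reduce item [C → .] and shift items [A → . b )], [F → A . b] — shift-reduce conflict.
I8 contains reduce item [C → .] and shift item [A → . b )] — shift-reduce conflict.
I9 contains reduce item [C → .] and shift item [A → . b )] — shift-reduce conflict.
I10 contains reduce item [F → A b .] and shift item [A → b . )] — shift-reduce conflict.

Answer: Yes — I0: [C → .] vs [A → . b )]; I1: [C → .] vs [A → . b )]; I8: [C → .] vs [A → . b )]; I9: [C → .] vs [A → . b )]; I10: [F → A b .] vs [A → b . )]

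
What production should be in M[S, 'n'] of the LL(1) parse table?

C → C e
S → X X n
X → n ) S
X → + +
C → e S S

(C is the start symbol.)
S → X X n

To find M[S, 'n'], we find productions for S where 'n' is in the predict set (PREDICT(N → α) = (FIRST(α) \ {ε}) ∪ (FOLLOW(N) if α ⇒* ε)).

Relevant sets:
  FIRST(X) = { '+', 'n' }

S → X X n: PREDICT = { '+', 'n' }
  'n' is in predict set, so this production goes in M[S, 'n']

M[S, 'n'] = S → X X n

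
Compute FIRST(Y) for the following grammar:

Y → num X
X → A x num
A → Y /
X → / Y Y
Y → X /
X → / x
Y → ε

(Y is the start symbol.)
{ '/', 'num', ε }

To compute FIRST(Y), examine every production with Y on the left-hand side, reading each right-hand side left to right until a non-nullable symbol is reached.

FIRST sets of the other non-terminals involved (by the same procedure, iterated to a fixed point):
  FIRST(X) = { '/', 'num' }

From Y → num X:
  - num is a terminal: add 'num' and stop
From Y → X /:
  - X is a non-terminal: add FIRST(X) \ {ε} = { '/', 'num' }
    X is not nullable, so stop
From Y → ε:
  - ε-production, so ε ∈ FIRST(Y)

Collecting: FIRST(Y) = { '/', 'num', ε }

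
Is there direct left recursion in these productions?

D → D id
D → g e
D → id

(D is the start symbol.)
Yes, D is left-recursive

Direct left recursion occurs when N → N α for some non-terminal N (the right-hand side begins with the left-hand side itself).

D → D id: LEFT RECURSIVE (starts with D)
D → g e: starts with g
D → id: starts with id

The grammar has direct left recursion on: D.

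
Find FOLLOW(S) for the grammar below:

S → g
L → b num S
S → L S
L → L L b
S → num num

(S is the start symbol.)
{ $, 'b', 'g', 'num' }

S is the start symbol, so $ ∈ FOLLOW(S).
In L → b num S: S is at the end, add FOLLOW(L)
In S → L S: S is at the end; this adds FOLLOW(S) to itself — nothing new

The FOLLOW sets referred to above (computed the same way, to a fixed point):
  FOLLOW(L) = { 'b', 'g', 'num' }

Taking the union: FOLLOW(S) = { $, 'b', 'g', 'num' }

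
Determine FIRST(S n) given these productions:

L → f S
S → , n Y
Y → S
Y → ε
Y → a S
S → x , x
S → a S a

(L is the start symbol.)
FIRST sets of the non-terminals involved (from the grammar, by fixed-point iteration):
  FIRST(S) = { ',', 'a', 'x' }

To compute FIRST(S n), process the symbols left to right:
Symbol S is a non-terminal. Add FIRST(S) \ {ε} = { ',', 'a', 'x' }
S is not nullable (ε ∉ FIRST(S)), so stop here.
FIRST(S n) = { ',', 'a', 'x' }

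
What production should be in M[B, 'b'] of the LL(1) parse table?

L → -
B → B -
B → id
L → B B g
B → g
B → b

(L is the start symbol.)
To find M[B, 'b'], we find productions for B where 'b' is in the predict set (PREDICT(N → α) = (FIRST(α) \ {ε}) ∪ (FOLLOW(N) if α ⇒* ε)).

Relevant sets:
  FIRST(B) = { 'b', 'g', 'id' }

B → B -: PREDICT = { 'b', 'g', 'id' }
  'b' is in predict set, so this production goes in M[B, 'b']
B → id: PREDICT = { 'id' }
B → g: PREDICT = { 'g' }
B → b: PREDICT = { 'b' }
  'b' is in predict set, so this production goes in M[B, 'b']

M[B, 'b'] = B → B -, B → b  (a multiply-defined cell — the grammar is not LL(1))

Answer: B → B -, B → b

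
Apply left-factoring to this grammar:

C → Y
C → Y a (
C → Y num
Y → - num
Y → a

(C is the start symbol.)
Left-factoring transforms A → αβ₁ | αβ₂ into A → αA' and A' → β₁ | β₂
(α is the longest common prefix among the alternatives). Repeat until
no nonterminal has two alternatives with a common prefix.

Round 1: C has alternatives sharing prefix 'Y'. Introduce C': C → Y C'
  Add: C' → ε
  Add: C' → a (
  Add: C' → num

No remaining common prefixes — done.

Resulting grammar:
C → Y C'
C' → ε
C' → a (
C' → num
Y → - num
Y → a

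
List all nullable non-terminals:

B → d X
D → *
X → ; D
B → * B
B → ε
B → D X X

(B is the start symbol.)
A non-terminal is nullable if it can derive ε (the empty string): either it has an ε-production, or it has a production whose right-hand side consists entirely of nullable non-terminals.

ε-productions: B → ε
So B is immediately nullable.
No further non-terminal can be added: every production for the remaining non-terminals contains a terminal or a non-nullable non-terminal.
Nullable = { 'B' }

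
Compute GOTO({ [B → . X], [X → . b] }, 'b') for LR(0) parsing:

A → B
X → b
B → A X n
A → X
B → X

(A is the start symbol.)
{ [X → b .] }

GOTO(I, 'b') = CLOSURE({ [A → αX.β] : [A → α.Xβ] ∈ I, X = 'b' })

Items with dot before 'b', with the dot advanced:
  [X → . b] → [X → b .]
Closure adds nothing (no advanced item has the dot before a non-terminal).

GOTO = { [X → b .] }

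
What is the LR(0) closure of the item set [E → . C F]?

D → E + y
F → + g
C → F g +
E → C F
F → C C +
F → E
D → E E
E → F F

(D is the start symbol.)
{ [C → . F g +], [E → . C F], [E → . F F], [F → . + g], [F → . C C +], [F → . E] }

To compute CLOSURE, for each item [A → α.Bβ] where B is a non-terminal, add [B → .γ] for all productions B → γ; repeat for the newly added items until nothing changes.

Start with: [E → . C F]
  [E → . C F] has the dot before C: add [C → . F g +]
  [C → . F g +] has the dot before F: add [F → . + g], [F → . C C +], [F → . E]
  [F → . E] has the dot before E: add [E → . F F]
No further items can be added.

CLOSURE = { [C → . F g +], [E → . C F], [E → . F F], [F → . + g], [F → . C C +], [F → . E] }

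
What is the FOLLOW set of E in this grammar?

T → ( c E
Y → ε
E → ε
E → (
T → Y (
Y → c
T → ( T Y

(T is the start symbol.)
To compute FOLLOW(E), find every occurrence of E on a right-hand side N → α E β: add FIRST(β) \ {ε}, and if β is empty or nullable also add FOLLOW(N). Iterate to a fixed point.

In T → ( c E: E is at the end, add FOLLOW(T)

The FOLLOW sets referred to above (computed the same way, to a fixed point):
  FOLLOW(T) = { $, 'c' }

Taking the union: FOLLOW(E) = { $, 'c' }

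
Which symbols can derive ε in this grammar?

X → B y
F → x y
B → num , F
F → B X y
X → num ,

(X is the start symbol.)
A non-terminal is nullable if it can derive ε (the empty string): either it has an ε-production, or it has a production whose right-hand side consists entirely of nullable non-terminals.

There are no ε-productions, so no non-terminal can derive ε.
No non-terminals are nullable.

Answer: None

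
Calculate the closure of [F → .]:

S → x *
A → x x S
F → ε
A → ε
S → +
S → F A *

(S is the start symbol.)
To compute CLOSURE, for each item [A → α.Bβ] where B is a non-terminal, add [B → .γ] for all productions B → γ; repeat for the newly added items until nothing changes.

Start with: [F → .]
The dot is at the end, so nothing is added.

CLOSURE = { [F → .] }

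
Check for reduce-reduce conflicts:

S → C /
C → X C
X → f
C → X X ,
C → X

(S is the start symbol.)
No reduce-reduce conflicts

A reduce-reduce conflict occurs when an LR(0) state has two complete items [A → α .] and [B → β .] — both call for a reduction, and with no lookahead the parser cannot choose between them.

Augment with S' → S and build the canonical LR(0) collection (I0 = CLOSURE({[S' → . S]}), then GOTO on every symbol after a dot until no new states appear). It has 9 states:
  I0: { [C → . X C], [C → . X X ,], [C → . X], [S → . C /], [S' → . S], [X → . f] }  — shift
  I1: { [S → C . /] }  — shift
  I2: { [S' → S .] }  — accept
  I3: { [C → . X C], [C → . X X ,], [C → . X], [C → X . C], [C → X . X ,], [C → X .], [X → . f] }  — shift, reduce
  I4: { [X → f .] }  — reduce
  I5: { [C → X C .] }  — reduce
  I6: { [C → . X C], [C → . X X ,], [C → . X], [C → X . C], [C → X . X ,], [C → X .], [C → X X . ,], [X → . f] }  — shift, reduce
  I7: { [C → X X , .] }  — reduce
  I8: { [S → C / .] }  — reduce

No state contains more than one complete item.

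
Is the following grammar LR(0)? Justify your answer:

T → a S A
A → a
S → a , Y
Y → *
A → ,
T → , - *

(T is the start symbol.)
Augment with T' → T and build the canonical LR(0) collection (I0 = CLOSURE({[T' → . T]}), then GOTO on every symbol after a dot until no new states appear). It has 14 states:
  I0: { [T → . , - *], [T → . a S A], [T' → . T] }  — shift
  I1: { [T → , . - *] }  — shift
  I2: { [T' → T .] }  — accept
  I3: { [S → . a , Y], [T → a . S A] }  — shift
  I4: { [A → . ,], [A → . a], [T → a S . A] }  — shift
  I5: { [S → a . , Y] }  — shift
  I6: { [S → a , . Y], [Y → . *] }  — shift
  I7: { [Y → * .] }  — reduce
  I8: { [S → a , Y .] }  — reduce
  I9: { [A → , .] }  — reduce
  I10: { [T → a S A .] }  — reduce
  I11: { [A → a .] }  — reduce
  I12: { [T → , - . *] }  — shift
  I13: { [T → , - * .] }  — reduce

Every state is either a pure shift/goto state or contains exactly one complete item and nothing to shift — no conflicts. The grammar is LR(0).

Answer: Yes, the grammar is LR(0)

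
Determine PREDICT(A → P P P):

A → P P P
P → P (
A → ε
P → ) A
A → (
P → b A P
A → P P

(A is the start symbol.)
PREDICT(A → P P P) = (FIRST(RHS) \ {ε}) ∪ (FOLLOW(A) if ε ∈ FIRST(RHS), i.e. RHS ⇒* ε)
FIRST(P) = { ')', 'b' }
FIRST(P P P) = { ')', 'b' }
ε ∉ FIRST(P P P), so FOLLOW(A) is not added.
PREDICT(A → P P P) = { ')', 'b' }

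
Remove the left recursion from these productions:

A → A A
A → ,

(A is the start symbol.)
A → , A'
A' → A A'
A' → ε

A is directly left-recursive. The standard transformation for
  A → A α₁ | ... | A α_m | β₁ | ... | β_n
is
  A  → β₁ A' | ... | β_n A'
  A' → α₁ A' | ... | α_m A' | ε

A → , becomes A → , A'
A → A A becomes A' → A A'
Add A' → ε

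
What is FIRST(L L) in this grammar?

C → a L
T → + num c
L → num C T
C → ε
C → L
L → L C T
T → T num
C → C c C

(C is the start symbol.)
FIRST sets of the non-terminals involved (from the grammar, by fixed-point iteration):
  FIRST(L) = { 'num' }

To compute FIRST(L L), process the symbols left to right:
Symbol L is a non-terminal. Add FIRST(L) \ {ε} = { 'num' }
L is not nullable (ε ∉ FIRST(L)), so stop here.
FIRST(L L) = { 'num' }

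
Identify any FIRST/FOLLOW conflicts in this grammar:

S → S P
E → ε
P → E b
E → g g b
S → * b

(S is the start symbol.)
A FIRST/FOLLOW conflict occurs when a non-terminal N has a nullable alternative N → β (β ⇒* ε) and another alternative N → α with FIRST(α) ∩ FOLLOW(N) ≠ ∅: on such a lookahead the parser cannot decide between expanding α and letting N vanish via β.

Nullable non-terminals: E.

E: nullable alternative(s) E → ε; FOLLOW(E) = { 'b' }
  E → ε: FIRST \ {ε} = { } — this is the only nullable alternative, skip
  E → g g b: FIRST \ {ε} = { 'g' } — disjoint from FOLLOW(E)

P, S have no nullable alternative, so no FIRST/FOLLOW check is needed there.

No FIRST/FOLLOW conflicts found.

Answer: No FIRST/FOLLOW conflicts.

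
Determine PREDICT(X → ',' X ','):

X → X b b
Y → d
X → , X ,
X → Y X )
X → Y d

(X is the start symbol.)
PREDICT(X → ',' X ',') = (FIRST(RHS) \ {ε}) ∪ (FOLLOW(X) if ε ∈ FIRST(RHS), i.e. RHS ⇒* ε)
FIRST(',' X ',') = { ',' }
ε ∉ FIRST(',' X ','), so FOLLOW(X) is not added.
PREDICT(X → ',' X ',') = { ',' }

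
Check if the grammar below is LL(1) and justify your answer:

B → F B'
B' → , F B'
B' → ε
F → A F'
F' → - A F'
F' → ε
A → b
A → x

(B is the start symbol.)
Yes, the grammar is LL(1).

Relevant sets:
  FOLLOW(B') = { $ }
  FOLLOW(F') = { $, ',' }

For B':
  PREDICT(B' → ',' F B') = { ',' }
  PREDICT(B' → ε) = { $ }
For F':
  PREDICT(F' → '-' A F') = { '-' }
  PREDICT(F' → ε) = { $, ',' }
For A:
  PREDICT(A → b) = { 'b' }
  PREDICT(A → x) = { 'x' }
B, F have a single production, so nothing to check there.

All predict sets are disjoint. The grammar IS LL(1).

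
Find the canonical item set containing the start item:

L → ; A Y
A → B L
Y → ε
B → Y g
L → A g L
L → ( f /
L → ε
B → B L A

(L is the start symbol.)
First, augment the grammar with L' → L
I₀ = CLOSURE({ [L' → . L] }):
  [L' → . L] has the dot before L: add [L → . ; A Y], [L → . A g L], [L → . ( f /], [L → .]
  [L → . A g L] has the dot before A: add [A → . B L]
  [A → . B L] has the dot before B: add [B → . Y g], [B → . B L A]
  [B → . Y g] has the dot before Y: add [Y → .]
No further items can be added.

I₀ = { [A → . B L], [B → . B L A], [B → . Y g], [L → . ( f /], [L → . ; A Y], [L → . A g L], [L → .], [L' → . L], [Y → .] }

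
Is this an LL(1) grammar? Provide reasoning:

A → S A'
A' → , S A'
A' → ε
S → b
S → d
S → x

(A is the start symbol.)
Yes, the grammar is LL(1).

Relevant sets:
  FOLLOW(A') = { $ }

For A':
  PREDICT(A' → ',' S A') = { ',' }
  PREDICT(A' → ε) = { $ }
For S:
  PREDICT(S → b) = { 'b' }
  PREDICT(S → d) = { 'd' }
  PREDICT(S → x) = { 'x' }
A has a single production, so nothing to check there.

All predict sets are disjoint. The grammar IS LL(1).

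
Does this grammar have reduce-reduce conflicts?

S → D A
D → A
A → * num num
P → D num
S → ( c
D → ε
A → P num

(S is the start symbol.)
Yes — I8: [D → A .] vs [S → D A .]

A reduce-reduce conflict occurs when an LR(0) state has two complete items [A → α .] and [B → β .] — both call for a reduction, and with no lookahead the parser cannot choose between them.

Augment with S' → S and build the canonical LR(0) collection (I0 = CLOSURE({[S' → . S]}), then GOTO on every symbol after a dot until no new states appear). It has 14 states:
  I0: { [A → . * num num], [A → . P num], [D → . A], [D → .], [P → . D num], [S → . ( c], [S → . D A], [S' → . S] }  — shift, reduce
  I1: { [S → ( . c] }  — shift
  I2: { [A → * . num num] }  — shift
  I3: { [D → A .] }  — reduce
  I4: { [A → . * num num], [A → . P num], [D → . A], [D → .], [P → . D num], [P → D . num], [S → D . A] }  — shift, reduce
  I5: { [A → P . num] }  — shift
  I6: { [S' → S .] }  — accept
  I7: { [A → P num .] }  — reduce
  I8: { [D → A .], [S → D A .] }  — 2 reduces
  I9: { [P → D . num] }  — shift
  I10: { [P → D num .] }  — reduce
  I11: { [A → * num . num] }  — shift
  I12: { [A → * num num .] }  — reduce
  I13: { [S → ( c .] }  — reduce

I8 contains complete items [D → A .], [S → D A .] — reduce-reduce conflict.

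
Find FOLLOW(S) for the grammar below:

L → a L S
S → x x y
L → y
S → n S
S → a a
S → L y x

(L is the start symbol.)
To compute FOLLOW(S), find every occurrence of S on a right-hand side N → α S β: add FIRST(β) \ {ε}, and if β is empty or nullable also add FOLLOW(N). Iterate to a fixed point.

In L → a L S: S is at the end, add FOLLOW(L)
In S → n S: S is at the end; this adds FOLLOW(S) to itself — nothing new

The FOLLOW sets referred to above (computed the same way, to a fixed point):
  FOLLOW(L) = { $, 'a', 'n', 'x', 'y' }

Taking the union: FOLLOW(S) = { $, 'a', 'n', 'x', 'y' }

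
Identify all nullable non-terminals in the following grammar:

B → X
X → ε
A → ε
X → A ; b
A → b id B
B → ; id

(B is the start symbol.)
ε-productions: X → ε, A → ε
So X, A are immediately nullable.
B → X: every symbol on the right is nullable, so B is nullable too.
Every non-terminal is now nullable.
Nullable = { 'A', 'B', 'X' }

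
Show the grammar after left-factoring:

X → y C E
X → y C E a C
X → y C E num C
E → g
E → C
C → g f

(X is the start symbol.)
Left-factoring transforms A → αβ₁ | αβ₂ into A → αA' and A' → β₁ | β₂
(α is the longest common prefix among the alternatives). Repeat until
no nonterminal has two alternatives with a common prefix.

Round 1: X has alternatives sharing prefix 'y C E'. Introduce X': X → y C E X'
  Add: X' → ε
  Add: X' → a C
  Add: X' → num C

No remaining common prefixes — done.

Resulting grammar:
X → y C E X'
X' → ε
X' → a C
X' → num C
E → g
E → C
C → g f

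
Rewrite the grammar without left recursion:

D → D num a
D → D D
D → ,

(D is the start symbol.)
D is directly left-recursive. The standard transformation for
  A → A α₁ | ... | A α_m | β₁ | ... | β_n
is
  A  → β₁ A' | ... | β_n A'
  A' → α₁ A' | ... | α_m A' | ε

D → , becomes D → , D'
D → D num a becomes D' → num a D'
D → D D becomes D' → D D'
Add D' → ε

Resulting grammar:
D → , D'
D' → num a D'
D' → D D'
D' → ε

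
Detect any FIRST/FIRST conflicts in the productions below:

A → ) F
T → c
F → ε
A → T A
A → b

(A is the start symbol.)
FIRST sets of the non-terminals at (or reachable through a nullable prefix from) the front of some alternative:
  FIRST(T) = { 'c' }

Productions for A:
  A → ) F: FIRST = { ')' }
  A → T A: FIRST = { 'c' }
  A → b: FIRST = { 'b' }
T, F have only one production, so no FIRST/FIRST conflict is possible there.

All alternatives of each non-terminal have pairwise disjoint FIRST sets.

Answer: No FIRST/FIRST conflicts.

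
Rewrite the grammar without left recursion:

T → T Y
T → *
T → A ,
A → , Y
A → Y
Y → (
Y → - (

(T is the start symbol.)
T is directly left-recursive. The standard transformation for
  A → A α₁ | ... | A α_m | β₁ | ... | β_n
is
  A  → β₁ A' | ... | β_n A'
  A' → α₁ A' | ... | α_m A' | ε

T → * becomes T → * T'
T → A , becomes T → A , T'
T → T Y becomes T' → Y T'
Add T' → ε

Productions for other non-terminals are unchanged:
  A → , Y
  A → Y
  Y → (
  Y → - (

Resulting grammar:
T → * T'
T → A , T'
T' → Y T'
T' → ε
A → , Y
A → Y
Y → (
Y → - (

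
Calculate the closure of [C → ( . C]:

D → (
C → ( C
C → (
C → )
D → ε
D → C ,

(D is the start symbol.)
{ [C → ( . C], [C → . ( C], [C → . (], [C → . )] }

To compute CLOSURE, for each item [A → α.Bβ] where B is a non-terminal, add [B → .γ] for all productions B → γ; repeat for the newly added items until nothing changes.

Start with: [C → ( . C]
  [C → ( . C] has the dot before C: add [C → . ( C], [C → . (], [C → . )]
No further items can be added.

CLOSURE = { [C → ( . C], [C → . ( C], [C → . (], [C → . )] }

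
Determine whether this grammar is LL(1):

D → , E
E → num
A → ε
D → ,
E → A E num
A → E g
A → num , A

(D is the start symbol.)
A grammar is LL(1) if for each non-terminal N with multiple productions, the predict sets of those productions are pairwise disjoint, where PREDICT(N → α) = (FIRST(α) \ {ε}) ∪ (FOLLOW(N) if α ⇒* ε).

Relevant sets:
  FIRST(A) = { 'num', ε }
  FIRST(E) = { 'num' }
  FOLLOW(A) = { 'num' }

For D:
  PREDICT(D → ',' E) = { ',' }
  PREDICT(D → ',') = { ',' }
For E:
  PREDICT(E → num) = { 'num' }
  PREDICT(E → A E num) = { 'num' }
For A:
  PREDICT(A → ε) = { 'num' }
  PREDICT(A → E g) = { 'num' }
  PREDICT(A → num ',' A) = { 'num' }

Conflict found: Predict set conflict for D: { ',' }
The grammar is NOT LL(1).

Answer: No. Predict set conflict for D: { ',' }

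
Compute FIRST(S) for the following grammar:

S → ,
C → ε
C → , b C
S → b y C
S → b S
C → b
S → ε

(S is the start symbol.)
From S → ,:
  - ',' is a terminal: add ',' and stop
From S → b y C:
  - b is a terminal: add 'b' and stop
From S → b S:
  - b is a terminal: add 'b' and stop
From S → ε:
  - ε-production, so ε ∈ FIRST(S)

Collecting: FIRST(S) = { ',', 'b', ε }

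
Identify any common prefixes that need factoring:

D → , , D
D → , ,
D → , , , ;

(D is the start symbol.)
Left-factoring is needed when two productions for the same non-terminal
share a common prefix on the right-hand side.

Productions for D:
  D → , , D
  D → , ,
  D → , , , ;

Found common prefix ', ,' in productions for D

Answer: Yes, D has productions with common prefix ', ,'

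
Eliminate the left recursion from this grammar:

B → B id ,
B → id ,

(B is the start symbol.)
B is directly left-recursive. The standard transformation for
  A → A α₁ | ... | A α_m | β₁ | ... | β_n
is
  A  → β₁ A' | ... | β_n A'
  A' → α₁ A' | ... | α_m A' | ε

B → id , becomes B → id , B'
B → B id , becomes B' → id , B'
Add B' → ε

Resulting grammar:
B → id , B'
B' → id , B'
B' → ε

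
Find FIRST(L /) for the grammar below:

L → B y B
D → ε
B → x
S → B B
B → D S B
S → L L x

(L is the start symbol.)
FIRST sets of the non-terminals involved (from the grammar, by fixed-point iteration):
  FIRST(L) = { 'x' }

To compute FIRST(L /), process the symbols left to right:
Symbol L is a non-terminal. Add FIRST(L) \ {ε} = { 'x' }
L is not nullable (ε ∉ FIRST(L)), so stop here.
FIRST(L /) = { 'x' }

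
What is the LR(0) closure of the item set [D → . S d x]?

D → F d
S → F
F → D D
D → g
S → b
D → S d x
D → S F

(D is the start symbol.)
{ [D → . F d], [D → . S F], [D → . S d x], [D → . g], [F → . D D], [S → . F], [S → . b] }

To compute CLOSURE, for each item [A → α.Bβ] where B is a non-terminal, add [B → .γ] for all productions B → γ; repeat for the newly added items until nothing changes.

Start with: [D → . S d x]
  [D → . S d x] has the dot before S: add [S → . F], [S → . b]
  [S → . F] has the dot before F: add [F → . D D]
  [F → . D D] has the dot before D: add [D → . F d], [D → . g], [D → . S F]
No further items can be added.

CLOSURE = { [D → . F d], [D → . S F], [D → . S d x], [D → . g], [F → . D D], [S → . F], [S → . b] }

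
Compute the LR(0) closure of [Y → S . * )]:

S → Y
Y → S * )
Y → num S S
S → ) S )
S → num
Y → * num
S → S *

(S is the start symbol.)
{ [Y → S . * )] }

Start with: [Y → S . * )]
The dot precedes the terminal '*', so nothing is added.

CLOSURE = { [Y → S . * )] }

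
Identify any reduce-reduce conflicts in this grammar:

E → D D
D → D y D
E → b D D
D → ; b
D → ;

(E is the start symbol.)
No reduce-reduce conflicts

Augment with E' → E and build the canonical LR(0) collection (I0 = CLOSURE({[E' → . E]}), then GOTO on every symbol after a dot until no new states appear). It has 11 states:
  I0: { [D → . ; b], [D → . ;], [D → . D y D], [E → . D D], [E → . b D D], [E' → . E] }  — shift
  I1: { [D → ; . b], [D → ; .] }  — shift, reduce
  I2: { [D → . ; b], [D → . ;], [D → . D y D], [D → D . y D], [E → D . D] }  — shift
  I3: { [E' → E .] }  — accept
  I4: { [D → . ; b], [D → . ;], [D → . D y D], [E → b . D D] }  — shift
  I5: { [D → . ; b], [D → . ;], [D → . D y D], [D → D . y D], [E → b D . D] }  — shift
  I6: { [D → D . y D], [E → b D D .] }  — shift, reduce
  I7: { [D → . ; b], [D → . ;], [D → . D y D], [D → D y . D] }  — shift
  I8: { [D → D . y D], [D → D y D .] }  — shift, reduce
  I9: { [D → D . y D], [E → D D .] }  — shift, reduce
  I10: { [D → ; b .] }  — reduce

No state contains more than one complete item.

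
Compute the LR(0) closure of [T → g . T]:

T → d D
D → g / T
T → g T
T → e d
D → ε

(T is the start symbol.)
{ [T → . d D], [T → . e d], [T → . g T], [T → g . T] }

To compute CLOSURE, for each item [A → α.Bβ] where B is a non-terminal, add [B → .γ] for all productions B → γ; repeat for the newly added items until nothing changes.

Start with: [T → g . T]
  [T → g . T] has the dot before T: add [T → . d D], [T → . g T], [T → . e d]
No further items can be added.

CLOSURE = { [T → . d D], [T → . e d], [T → . g T], [T → g . T] }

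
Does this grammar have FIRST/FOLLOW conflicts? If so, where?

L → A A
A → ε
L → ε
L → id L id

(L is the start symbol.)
A FIRST/FOLLOW conflict occurs when a non-terminal N has a nullable alternative N → β (β ⇒* ε) and another alternative N → α with FIRST(α) ∩ FOLLOW(N) ≠ ∅: on such a lookahead the parser cannot decide between expanding α and letting N vanish via β.

Nullable non-terminals: A, L.
FIRST sets used below: FIRST(A) = { ε }
A has a nullable alternative but only one production, so nothing to check.

L: nullable alternative(s) L → A A, L → ε; FOLLOW(L) = { $, 'id' }
  L → A A: FIRST \ {ε} = { } — disjoint from FOLLOW(L)
  L → ε: FIRST \ {ε} = { } — disjoint from FOLLOW(L)
  L → id L id: FIRST \ {ε} = { 'id' } — overlaps FOLLOW(L) on { 'id' }: CONFLICT

So the grammar has 1 FIRST/FOLLOW conflict (marked CONFLICT above).

Answer: Yes. L → id L id with FOLLOW(L) on { 'id' }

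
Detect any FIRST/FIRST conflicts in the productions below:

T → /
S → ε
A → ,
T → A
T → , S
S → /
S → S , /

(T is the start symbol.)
Yes. T → A / T → ',' S on { ',' }; S → '/' / S → S ',' '/' on { '/' }

FIRST sets of the non-terminals at (or reachable through a nullable prefix from) the front of some alternative:
  FIRST(A) = { ',' }
  FIRST(S) = { ',', '/', ε }

Productions for T:
  T → /: FIRST = { '/' }
  T → A: FIRST = { ',' }
  T → , S: FIRST = { ',' }
Productions for S:
  S → ε: FIRST = { ε }
  S → /: FIRST = { '/' }
  S → S , /: FIRST = { ',', '/' }
A has only one production, so no FIRST/FIRST conflict is possible there.

Conflict for T: T → A and T → , S
  Overlap: { ',' }
Conflict for S: S → / and S → S , /
  Overlap: { '/' }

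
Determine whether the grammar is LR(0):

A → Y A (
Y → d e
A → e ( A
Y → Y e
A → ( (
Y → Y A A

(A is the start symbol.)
A grammar is LR(0) if no state in the canonical LR(0) collection has:
  - both a shift item (dot before a terminal) and a complete item (shift-reduce conflict), or
  - two or more complete items (reduce-reduce conflict; the accept item [A' → A .] counts as a complete item here).

Augment with A' → A and build the canonical LR(0) collection (I0 = CLOSURE({[A' → . A]}), then GOTO on every symbol after a dot until no new states appear). It has 14 states:
  I0: { [A → . ( (], [A → . Y A (], [A → . e ( A], [A' → . A], [Y → . Y A A], [Y → . Y e], [Y → . d e] }  — shift
  I1: { [A → ( . (] }  — shift
  I2: { [A' → A .] }  — accept
  I3: { [A → . ( (], [A → . Y A (], [A → . e ( A], [A → Y . A (], [Y → . Y A A], [Y → . Y e], [Y → . d e], [Y → Y . A A], [Y → Y . e] }  — shift
  I4: { [Y → d . e] }  — shift
  I5: { [A → e . ( A] }  — shift
  I6: { [A → . ( (], [A → . Y A (], [A → . e ( A], [A → e ( . A], [Y → . Y A A], [Y → . Y e], [Y → . d e] }  — shift
  I7: { [A → e ( A .] }  — reduce
  I8: { [Y → d e .] }  — reduce
  I9: { [A → . ( (], [A → . Y A (], [A → . e ( A], [A → Y A . (], [Y → . Y A A], [Y → . Y e], [Y → . d e], [Y → Y A . A] }  — shift
  I10: { [A → e . ( A], [Y → Y e .] }  — shift, reduce
  I11: { [A → ( . (], [A → Y A ( .] }  — shift, reduce
  I12: { [Y → Y A A .] }  — reduce
  I13: { [A → ( ( .] }  — reduce

Conflict in state I10:
  Shift-reduce conflict between [Y → Y e .] and [A → e . ( A]
So the grammar is NOT LR(0).

Answer: No. Shift-reduce conflict between [Y → Y e .] and [A → e . ( A]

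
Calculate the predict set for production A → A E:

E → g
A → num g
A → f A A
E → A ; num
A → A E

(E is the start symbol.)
PREDICT(A → A E) = (FIRST(RHS) \ {ε}) ∪ (FOLLOW(A) if ε ∈ FIRST(RHS), i.e. RHS ⇒* ε)
FIRST(A) = { 'f', 'num' }
FIRST(A E) = { 'f', 'num' }
ε ∉ FIRST(A E), so FOLLOW(A) is not added.
PREDICT(A → A E) = { 'f', 'num' }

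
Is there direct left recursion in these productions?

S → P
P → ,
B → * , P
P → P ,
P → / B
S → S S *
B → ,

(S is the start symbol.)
S → P: starts with P
P → ,: starts with ','
B → * , P: starts with '*'
P → P ,: LEFT RECURSIVE (starts with P)
P → / B: starts with '/'
S → S S *: LEFT RECURSIVE (starts with S)
B → ,: starts with ','

The grammar has direct left recursion on: P, S.

Answer: Yes, P, S are left-recursive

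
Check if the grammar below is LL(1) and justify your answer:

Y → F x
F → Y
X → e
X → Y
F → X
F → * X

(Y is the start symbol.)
No. Predict set conflict for F: { '*', 'e' }

A grammar is LL(1) if for each non-terminal N with multiple productions, the predict sets of those productions are pairwise disjoint, where PREDICT(N → α) = (FIRST(α) \ {ε}) ∪ (FOLLOW(N) if α ⇒* ε).

Relevant sets:
  FIRST(Y) = { '*', 'e' }
  FIRST(X) = { '*', 'e' }

For F:
  PREDICT(F → Y) = { '*', 'e' }
  PREDICT(F → X) = { '*', 'e' }
  PREDICT(F → '*' X) = { '*' }
For X:
  PREDICT(X → e) = { 'e' }
  PREDICT(X → Y) = { '*', 'e' }
Y has a single production, so nothing to check there.

Conflict found: Predict set conflict for F: { '*', 'e' }
The grammar is NOT LL(1).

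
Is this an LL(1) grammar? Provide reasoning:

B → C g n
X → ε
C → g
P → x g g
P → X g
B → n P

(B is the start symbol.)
A grammar is LL(1) if for each non-terminal N with multiple productions, the predict sets of those productions are pairwise disjoint, where PREDICT(N → α) = (FIRST(α) \ {ε}) ∪ (FOLLOW(N) if α ⇒* ε).

Relevant sets:
  FIRST(C) = { 'g' }
  FIRST(X) = { ε }

For B:
  PREDICT(B → C g n) = { 'g' }
  PREDICT(B → n P) = { 'n' }
For P:
  PREDICT(P → x g g) = { 'x' }
  PREDICT(P → X g) = { 'g' }
X, C have a single production, so nothing to check there.

All predict sets are disjoint. The grammar IS LL(1).

Answer: Yes, the grammar is LL(1).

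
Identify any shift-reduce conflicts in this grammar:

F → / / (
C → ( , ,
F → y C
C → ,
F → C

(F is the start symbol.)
Augment with F' → F and build the canonical LR(0) collection (I0 = CLOSURE({[F' → . F]}), then GOTO on every symbol after a dot until no new states appear). It has 12 states:
  I0: { [C → . ( , ,], [C → . ,], [F → . / / (], [F → . C], [F → . y C], [F' → . F] }  — shift
  I1: { [C → ( . , ,] }  — shift
  I2: { [C → , .] }  — reduce
  I3: { [F → / . / (] }  — shift
  I4: { [F → C .] }  — reduce
  I5: { [F' → F .] }  — accept
  I6: { [C → . ( , ,], [C → . ,], [F → y . C] }  — shift
  I7: { [F → y C .] }  — reduce
  I8: { [F → / / . (] }  — shift
  I9: { [F → / / ( .] }  — reduce
  I10: { [C → ( , . ,] }  — shift
  I11: { [C → ( , , .] }  — reduce

No state contains both a complete item and a shift item.

Answer: No shift-reduce conflicts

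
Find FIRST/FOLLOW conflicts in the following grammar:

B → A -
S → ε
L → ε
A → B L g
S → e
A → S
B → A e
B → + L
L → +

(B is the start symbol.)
Yes. S → e with FOLLOW(S) on { 'e' }; L → '+' with FOLLOW(L) on { '+' }; A → B L g with FOLLOW(A) on { '-', 'e' }

Nullable non-terminals: A, L, S.
FIRST sets used below: FIRST(B) = { '+', '-', 'e' }, FIRST(S) = { 'e', ε }

A: nullable alternative(s) A → S; FOLLOW(A) = { '-', 'e' }
  A → B L g: FIRST \ {ε} = { '+', '-', 'e' } — overlaps FOLLOW(A) on { '-', 'e' }: CONFLICT
  A → S: FIRST \ {ε} = { 'e' } — this is the only nullable alternative, skip

L: nullable alternative(s) L → ε; FOLLOW(L) = { $, '+', 'g' }
  L → ε: FIRST \ {ε} = { } — this is the only nullable alternative, skip
  L → +: FIRST \ {ε} = { '+' } — overlaps FOLLOW(L) on { '+' }: CONFLICT

S: nullable alternative(s) S → ε; FOLLOW(S) = { '-', 'e' }
  S → ε: FIRST \ {ε} = { } — this is the only nullable alternative, skip
  S → e: FIRST \ {ε} = { 'e' } — overlaps FOLLOW(S) on { 'e' }: CONFLICT

B has no nullable alternative, so no FIRST/FOLLOW check is needed there.

So the grammar has 3 FIRST/FOLLOW conflicts (marked CONFLICT above).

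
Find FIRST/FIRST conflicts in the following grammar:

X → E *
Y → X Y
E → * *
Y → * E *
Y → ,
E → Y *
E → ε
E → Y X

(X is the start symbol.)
Yes. Y → X Y / Y → '*' E '*' on { '*' }; Y → X Y / Y → ',' on { ',' }; E → '*' '*' / E → Y '*' on { '*' }; E → '*' '*' / E → Y X on { '*' }; E → Y '*' / E → Y X on { '*', ',' }

FIRST sets of the non-terminals at (or reachable through a nullable prefix from) the front of some alternative:
  FIRST(X) = { '*', ',' }
  FIRST(Y) = { '*', ',' }

Productions for Y:
  Y → X Y: FIRST = { '*', ',' }
  Y → * E *: FIRST = { '*' }
  Y → ,: FIRST = { ',' }
Productions for E:
  E → * *: FIRST = { '*' }
  E → Y *: FIRST = { '*', ',' }
  E → ε: FIRST = { ε }
  E → Y X: FIRST = { '*', ',' }
X has only one production, so no FIRST/FIRST conflict is possible there.

Conflict for Y: Y → X Y and Y → * E *
  Overlap: { '*' }
Conflict for Y: Y → X Y and Y → ,
  Overlap: { ',' }
Conflict for E: E → * * and E → Y *
  Overlap: { '*' }
Conflict for E: E → * * and E → Y X
  Overlap: { '*' }
Conflict for E: E → Y * and E → Y X
  Overlap: { '*', ',' }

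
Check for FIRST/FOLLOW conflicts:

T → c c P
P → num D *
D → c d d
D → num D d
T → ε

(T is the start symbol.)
A FIRST/FOLLOW conflict occurs when a non-terminal N has a nullable alternative N → β (β ⇒* ε) and another alternative N → α with FIRST(α) ∩ FOLLOW(N) ≠ ∅: on such a lookahead the parser cannot decide between expanding α and letting N vanish via β.

Nullable non-terminals: T.

T: nullable alternative(s) T → ε; FOLLOW(T) = { $ }
  T → c c P: FIRST \ {ε} = { 'c' } — disjoint from FOLLOW(T)
  T → ε: FIRST \ {ε} = { } — this is the only nullable alternative, skip

D, P have no nullable alternative, so no FIRST/FOLLOW check is needed there.

No FIRST/FOLLOW conflicts found.

Answer: No FIRST/FOLLOW conflicts.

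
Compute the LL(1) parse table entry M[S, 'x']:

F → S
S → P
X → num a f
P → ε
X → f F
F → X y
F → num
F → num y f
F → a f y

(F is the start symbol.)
Empty (error entry)

To find M[S, 'x'], we find productions for S where 'x' is in the predict set (PREDICT(N → α) = (FIRST(α) \ {ε}) ∪ (FOLLOW(N) if α ⇒* ε)).

Relevant sets:
  FIRST(P) = { ε }
  FOLLOW(S) = { $, 'y' }

S → P: PREDICT = { $, 'y' }

M[S, 'x'] is empty (no production applies)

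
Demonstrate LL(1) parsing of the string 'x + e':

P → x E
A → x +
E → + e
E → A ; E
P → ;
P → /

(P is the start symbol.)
LL(1) parsing maintains a stack (initially the start symbol over $) and the input. At each step: if the stack top is a terminal, match it against the current input token; if it is a non-terminal N, replace it with the RHS of M[N, lookahead] (the unique production whose predict set contains the lookahead).

Stack is shown with the top on the left.

Stack  Input    Action
----------------------
P $    x + e $  output P → x E
x E $  x + e $  match 'x'
E $    + e $    output E → + e
+ e $  + e $    match '+'
e $    e $      match 'e'
$      $        accept

The string is accepted.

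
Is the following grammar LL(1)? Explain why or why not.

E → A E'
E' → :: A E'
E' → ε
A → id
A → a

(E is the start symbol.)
A grammar is LL(1) if for each non-terminal N with multiple productions, the predict sets of those productions are pairwise disjoint, where PREDICT(N → α) = (FIRST(α) \ {ε}) ∪ (FOLLOW(N) if α ⇒* ε).

Relevant sets:
  FOLLOW(E') = { $ }

For E':
  PREDICT(E' → :: A E') = { '::' }
  PREDICT(E' → ε) = { $ }
For A:
  PREDICT(A → id) = { 'id' }
  PREDICT(A → a) = { 'a' }
E has a single production, so nothing to check there.

All predict sets are disjoint. The grammar IS LL(1).

Answer: Yes, the grammar is LL(1).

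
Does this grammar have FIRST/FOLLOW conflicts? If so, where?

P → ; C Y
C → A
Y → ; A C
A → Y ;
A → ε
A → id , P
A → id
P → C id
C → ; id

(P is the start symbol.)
Nullable non-terminals: A, C.
FIRST sets used below: FIRST(Y) = { ';' }, FIRST(A) = { ';', 'id', ε }

A: nullable alternative(s) A → ε; FOLLOW(A) = { $, ';', 'id' }
  A → Y ;: FIRST \ {ε} = { ';' } — overlaps FOLLOW(A) on { ';' }: CONFLICT
  A → ε: FIRST \ {ε} = { } — this is the only nullable alternative, skip
  A → id , P: FIRST \ {ε} = { 'id' } — overlaps FOLLOW(A) on { 'id' }: CONFLICT
  A → id: FIRST \ {ε} = { 'id' } — overlaps FOLLOW(A) on { 'id' }: CONFLICT

C: nullable alternative(s) C → A; FOLLOW(C) = { $, ';', 'id' }
  C → A: FIRST \ {ε} = { ';', 'id' } — this is the only nullable alternative, skip
  C → ; id: FIRST \ {ε} = { ';' } — overlaps FOLLOW(C) on { ';' }: CONFLICT

P, Y have no nullable alternative, so no FIRST/FOLLOW check is needed there.

So the grammar has 4 FIRST/FOLLOW conflicts (marked CONFLICT above).

Answer: Yes. C → ';' id with FOLLOW(C) on { ';' }; A → Y ';' with FOLLOW(A) on { ';' }; A → id ',' P with FOLLOW(A) on { 'id' }; A → id with FOLLOW(A) on { 'id' }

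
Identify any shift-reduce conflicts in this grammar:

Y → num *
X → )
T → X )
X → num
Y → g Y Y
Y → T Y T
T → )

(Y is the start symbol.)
Yes — I6: [X → num .] vs [Y → num . *]

A shift-reduce conflict occurs when an LR(0) state has both:
  - a complete (reduce) item [A → α .] (dot at the end), and
  - a shift item [B → β . c γ] (dot before a terminal).

Augment with Y' → Y and build the canonical LR(0) collection (I0 = CLOSURE({[Y' → . Y]}), then GOTO on every symbol after a dot until no new states appear). It has 14 states:
  I0: { [T → . )], [T → . X )], [X → . )], [X → . num], [Y → . T Y T], [Y → . g Y Y], [Y → . num *], [Y' → . Y] }  — shift
  I1: { [T → ) .], [X → ) .] }  — 2 reduces
  I2: { [T → . )], [T → . X )], [X → . )], [X → . num], [Y → . T Y T], [Y → . g Y Y], [Y → . num *], [Y → T . Y T] }  — shift
  I3: { [T → X . )] }  — shift
  I4: { [Y' → Y .] }  — accept
  I5: { [T → . )], [T → . X )], [X → . )], [X → . num], [Y → . T Y T], [Y → . g Y Y], [Y → . num *], [Y → g . Y Y] }  — shift
  I6: { [X → num .], [Y → num . *] }  — shift, reduce
  I7: { [Y → num * .] }  — reduce
  I8: { [T → . )], [T → . X )], [X → . )], [X → . num], [Y → . T Y T], [Y → . g Y Y], [Y → . num *], [Y → g Y . Y] }  — shift
  I9: { [Y → g Y Y .] }  — reduce
  I10: { [T → X ) .] }  — reduce
  I11: { [T → . )], [T → . X )], [X → . )], [X → . num], [Y → T Y . T] }  — shift
  I12: { [Y → T Y T .] }  — reduce
  I13: { [X → num .] }  — reduce

I6 contains reduce item [X → num .] and shift item [Y → num . *] — shift-reduce conflict.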